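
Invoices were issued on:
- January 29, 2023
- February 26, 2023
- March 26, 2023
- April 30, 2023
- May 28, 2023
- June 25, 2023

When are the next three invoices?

These are Sundays with 28, 28, 35, 28, 28-day gaps.
Each is the final Sunday of its month — January 29, 2023 is past the 28th, so '4th Sunday' doesn't fit.
July 2023 ends with Sunday July 30, 2023.
Last Sunday of August 2023: August 27, 2023.
Last Sunday of September 2023: September 24, 2023.

July 30, 2023; August 27, 2023; September 24, 2023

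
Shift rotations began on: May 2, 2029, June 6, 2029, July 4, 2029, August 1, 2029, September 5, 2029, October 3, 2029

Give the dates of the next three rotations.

Gaps: 35, 28, 28, 35, 28 days — a mix of 28 and 35. Every date is a Wednesday.
Each is the 1st Wednesday of its month.
1st Wednesday of November 2029: November 7, 2029.
December 2029 — 1st Wednesday is December 5, 2029.
1st Wednesday of January 2030: January 2, 2030.

November 7, 2029; December 5, 2029; January 2, 2030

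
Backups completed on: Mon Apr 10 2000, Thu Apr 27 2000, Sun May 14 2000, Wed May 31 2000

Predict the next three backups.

The spacing is 17, 17, 17 days — always 17 days.
Wed May 31 2000 + 17 days = Sat Jun 17 2000.
Sat Jun 17 2000 + 17 days = Tue Jul 4 2000.
Tue Jul 4 2000 + 17 days = Fri Jul 21 2000.

Sat Jun 17 2000, Tue Jul 4 2000, Fri Jul 21 2000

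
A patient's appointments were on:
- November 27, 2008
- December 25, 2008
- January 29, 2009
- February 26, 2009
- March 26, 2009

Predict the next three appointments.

All Thursdays; the gaps (28, 35, 28, 28) vary with month length.
This is the last Thursday of each month.
Last Thursday of April 2009: April 30, 2009.
Last Thursday of May 2009: May 28, 2009.
June 2009 ends with Thursday June 25, 2009.

April 30, 2009; May 28, 2009; June 25, 2009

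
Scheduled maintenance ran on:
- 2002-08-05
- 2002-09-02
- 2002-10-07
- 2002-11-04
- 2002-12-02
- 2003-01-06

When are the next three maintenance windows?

These are Mondays at 28- or 35-day spacing (28, 35, 28, 28, 35).
The pattern: 1st Monday of the month.
February 2003 — 1st Monday is 2003-02-03.
1st Monday of March 2003: 2003-03-03.
April 2003 — 1st Monday is 2003-04-07.

2003-02-03, 2003-03-03, 2003-04-07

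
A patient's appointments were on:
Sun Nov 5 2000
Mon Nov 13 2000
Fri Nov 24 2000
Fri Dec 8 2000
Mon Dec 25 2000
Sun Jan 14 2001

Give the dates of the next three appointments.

Tue Feb 6 2001, Sun Mar 4 2001, Mon Apr 2 2001

Intervals are 8, 11, 14, 17, 20 days — an arithmetic progression with common difference 3.
Next gap: 23 days. Sun Jan 14 2001 + 23 days = Tue Feb 6 2001.
Next gap: 26 days. Tue Feb 6 2001 + 26 days = Sun Mar 4 2001.
Next gap: 29 days. Sun Mar 4 2001 + 29 days = Mon Apr 2 2001.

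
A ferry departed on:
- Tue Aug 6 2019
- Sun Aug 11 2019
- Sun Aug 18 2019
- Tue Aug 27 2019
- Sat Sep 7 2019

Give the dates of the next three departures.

Fri Sep 20 2019, Sat Oct 5 2019, Tue Oct 22 2019

The spacing grows by 2 each time: 5, 7, 9, 11 days.
Next gap: 13 days. Sat Sep 7 2019 + 13 days = Fri Sep 20 2019.
Next gap: 15 days. Fri Sep 20 2019 + 15 days = Sat Oct 5 2019.
Next gap: 17 days. Sat Oct 5 2019 + 17 days = Tue Oct 22 2019.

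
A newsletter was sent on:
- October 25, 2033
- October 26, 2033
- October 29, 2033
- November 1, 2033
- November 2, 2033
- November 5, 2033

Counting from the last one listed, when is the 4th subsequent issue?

Gaps: 1, 3, 3, 1, 3 days — not constant, but cyclic with period 3.
The events fall on every Tuesday, Wednesday and Saturday.
The following Tuesday is November 8, 2033.
Next Wednesday: November 9, 2033.
The following Saturday is November 12, 2033.
Next Tuesday: November 15, 2033.

November 15, 2033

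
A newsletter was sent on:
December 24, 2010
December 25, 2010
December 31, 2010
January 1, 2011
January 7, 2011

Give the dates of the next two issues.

January 8, 2011; January 14, 2011

Gaps: 1, 6, 1, 6 days — not constant, but cyclic with period 2.
The events fall on every Friday and Saturday.
Next Saturday: January 8, 2011.
Next Friday: January 14, 2011.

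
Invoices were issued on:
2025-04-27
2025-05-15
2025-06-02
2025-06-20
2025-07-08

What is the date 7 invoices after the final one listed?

Gaps between consecutive events: 18, 18, 18, 18 days — a constant 18-day interval.
2025-07-08 + 18 days = 2025-07-26.
2025-07-26 + 18 days = 2025-08-13.
2025-08-13 + 18 days = 2025-08-31.
2025-08-31 + 18 days = 2025-09-18.
2025-09-18 + 18 days = 2025-10-06.
2025-10-06 + 18 days = 2025-10-24.
2025-10-24 + 18 days = 2025-11-11.

2025-11-11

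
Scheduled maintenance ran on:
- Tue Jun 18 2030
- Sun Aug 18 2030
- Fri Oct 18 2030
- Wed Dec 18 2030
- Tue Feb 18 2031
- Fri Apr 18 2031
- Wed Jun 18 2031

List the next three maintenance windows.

Mon Aug 18 2031, Sat Oct 18 2031, Thu Dec 18 2031

The day-of-month is always 18 (61, 61, 61, 62, 59, 61 days between events).
So this recurs on the 18th of every 2 months.
August 2031: Mon Aug 18 2031.
Next: October 2031 → Sat Oct 18 2031.
Next: December 2031 → Thu Dec 18 2031.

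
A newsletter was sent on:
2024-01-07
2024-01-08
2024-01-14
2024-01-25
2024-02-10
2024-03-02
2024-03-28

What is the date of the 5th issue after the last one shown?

2024-10-19

The spacing grows by 5 each time: 1, 6, 11, 16, 21, 26 days.
Next gap: 31 days. 2024-03-28 + 31 days = 2024-04-28.
Next gap: 36 days. 2024-04-28 + 36 days = 2024-06-03.
Next gap: 41 days. 2024-06-03 + 41 days = 2024-07-14.
Next gap: 46 days. 2024-07-14 + 46 days = 2024-08-29.
Next gap: 51 days. 2024-08-29 + 51 days = 2024-10-19.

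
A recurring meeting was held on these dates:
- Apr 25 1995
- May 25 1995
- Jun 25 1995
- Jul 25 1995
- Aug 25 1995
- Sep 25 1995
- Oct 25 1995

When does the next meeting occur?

Gaps: 30, 31, 30, 31, 31, 30 days — not constant. Every event is on the 25th of the month.
Pattern: the 25th of each month.
November 1995: Nov 25 1995.

Nov 25 1995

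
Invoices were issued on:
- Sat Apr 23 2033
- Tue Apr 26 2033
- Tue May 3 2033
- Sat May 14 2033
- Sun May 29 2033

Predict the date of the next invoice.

Gaps: 3, 7, 11, 15 days — each gap is 4 larger than the previous one.
Next gap: 19 days. Sun May 29 2033 + 19 days = Fri Jun 17 2033.

Fri Jun 17 2033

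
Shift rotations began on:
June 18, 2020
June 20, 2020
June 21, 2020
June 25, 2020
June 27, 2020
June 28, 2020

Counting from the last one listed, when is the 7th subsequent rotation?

July 16, 2020

Gaps: 2, 1, 4, 2, 1 days — not constant, but cyclic with period 3.
The events fall on every Thursday, Saturday and Sunday.
The following Thursday is July 2, 2020.
Next Saturday: July 4, 2020.
The following Sunday is July 5, 2020.
The following Thursday is July 9, 2020.
Next Saturday: July 11, 2020.
The following Sunday is July 12, 2020.
Next Thursday: July 16, 2020.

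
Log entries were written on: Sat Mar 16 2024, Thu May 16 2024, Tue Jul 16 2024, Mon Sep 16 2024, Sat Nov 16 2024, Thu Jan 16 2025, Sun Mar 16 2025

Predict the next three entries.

Fri May 16 2025, Wed Jul 16 2025, Tue Sep 16 2025

Each date is the 16th; the gaps (61, 61, 62, 61, 61, 59) track the month lengths.
The rule is the 16th of every 2 months.
May 2025: Fri May 16 2025.
Next: July 2025 → Wed Jul 16 2025.
September 2025: Tue Sep 16 2025.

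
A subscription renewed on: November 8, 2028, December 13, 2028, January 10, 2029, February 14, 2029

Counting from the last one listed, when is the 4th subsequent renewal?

These are Wednesdays at 28- or 35-day spacing (35, 28, 35).
The pattern: 2nd Wednesday of the month.
March 2029 — 2nd Wednesday is March 14, 2029.
2nd Wednesday of April 2029: April 11, 2029.
2nd Wednesday of May 2029: May 9, 2029.
June 2029 — 2nd Wednesday is June 13, 2029.

June 13, 2029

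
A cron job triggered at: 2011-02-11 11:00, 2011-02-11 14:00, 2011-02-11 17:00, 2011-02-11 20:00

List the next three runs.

The interval is a steady 3 hours (3, 3, 3).
2011-02-11 20:00 + 3 h = 2011-02-11 23:00.
2011-02-11 23:00 + 3 h = 2011-02-12 02:00.
2011-02-12 02:00 + 3 h = 2011-02-12 05:00.

2011-02-11 23:00, 2011-02-12 02:00, 2011-02-12 05:00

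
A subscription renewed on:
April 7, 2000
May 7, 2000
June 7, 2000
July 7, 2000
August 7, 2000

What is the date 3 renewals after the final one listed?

November 7, 2000

Each date is the 7th; the gaps (30, 31, 30, 31) track the month lengths.
The rule is the 7th of each month.
Next: September 2000 → September 7, 2000.
October 2000: October 7, 2000.
November 2000: November 7, 2000.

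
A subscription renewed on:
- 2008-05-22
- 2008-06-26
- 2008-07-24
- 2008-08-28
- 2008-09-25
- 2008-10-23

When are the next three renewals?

2008-11-27, 2008-12-25, 2009-01-22

These are Thursdays at 28- or 35-day spacing (35, 28, 35, 28, 28).
The pattern: 4th Thursday of the month.
4th Thursday of November 2008: 2008-11-27.
4th Thursday of December 2008: 2008-12-25.
January 2009 — 4th Thursday is 2009-01-22.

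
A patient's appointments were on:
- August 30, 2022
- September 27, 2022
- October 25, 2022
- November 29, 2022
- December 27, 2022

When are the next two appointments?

All Tuesdays; the gaps (28, 28, 35, 28) vary with month length.
This is the last Tuesday of each month.
Last Tuesday of January 2023: January 31, 2023.
February 2023 ends with Tuesday February 28, 2023.

January 31, 2023; February 28, 2023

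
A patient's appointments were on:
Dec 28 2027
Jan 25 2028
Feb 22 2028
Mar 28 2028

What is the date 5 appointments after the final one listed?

All dates are Tuesdays, 28, 28, 35 days apart.
Specifically, the 4th Tuesday of each month.
April 2028 — 4th Tuesday is Apr 25 2028.
4th Tuesday of May 2028: May 23 2028.
June 2028 — 4th Tuesday is Jun 27 2028.
4th Tuesday of July 2028: Jul 25 2028.
4th Tuesday of August 2028: Aug 22 2028.

Aug 22 2028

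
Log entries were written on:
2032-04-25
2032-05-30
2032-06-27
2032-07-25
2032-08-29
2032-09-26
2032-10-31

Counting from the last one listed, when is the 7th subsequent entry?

2033-05-29

Every date is a Sunday; gaps 35, 28, 28, 35, 28, 35 days.
Each is the last Sunday of its month (at least one falls on the 29th or later, ruling out '4th Sunday').
November 2032 ends with Sunday 2032-11-28.
Last Sunday of December 2032: 2032-12-26.
Last Sunday of January 2033: 2033-01-30.
Last Sunday of February 2033: 2033-02-27.
March 2033 ends with Sunday 2033-03-27.
Last Sunday of April 2033: 2033-04-24.
May 2033 ends with Sunday 2033-05-29.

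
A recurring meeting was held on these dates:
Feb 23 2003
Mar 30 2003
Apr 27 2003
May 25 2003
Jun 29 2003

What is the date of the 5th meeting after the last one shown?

Every date is a Sunday; gaps 35, 28, 28, 35 days.
Each is the last Sunday of its month (at least one falls on the 29th or later, ruling out '4th Sunday').
July 2003 ends with Sunday Jul 27 2003.
Last Sunday of August 2003: Aug 31 2003.
September 2003 ends with Sunday Sep 28 2003.
Last Sunday of October 2003: Oct 26 2003.
Last Sunday of November 2003: Nov 30 2003.

Nov 30 2003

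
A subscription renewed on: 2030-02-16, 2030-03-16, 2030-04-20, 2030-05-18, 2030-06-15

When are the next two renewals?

These are Saturdays at 28- or 35-day spacing (28, 35, 28, 28).
The pattern: 3rd Saturday of the month.
July 2030 — 3rd Saturday is 2030-07-20.
3rd Saturday of August 2030: 2030-08-17.

2030-07-20, 2030-08-17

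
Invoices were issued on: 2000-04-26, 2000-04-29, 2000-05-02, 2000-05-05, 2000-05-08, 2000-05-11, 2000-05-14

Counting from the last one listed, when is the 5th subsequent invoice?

Every event comes 3 days after the last (3, 3, 3, 3, 3, 3).
2000-05-14 + 3 days = 2000-05-17.
2000-05-17 + 3 days = 2000-05-20.
2000-05-20 + 3 days = 2000-05-23.
2000-05-23 + 3 days = 2000-05-26.
2000-05-26 + 3 days = 2000-05-29.

2000-05-29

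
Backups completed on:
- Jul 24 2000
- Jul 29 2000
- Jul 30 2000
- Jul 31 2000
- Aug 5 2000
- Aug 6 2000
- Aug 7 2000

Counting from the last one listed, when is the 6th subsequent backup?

The gap pattern 5, 1, 1, 5, 1, 1 repeats every 3 events.
These are the Mondays, Saturdays and Sundays of each week.
The following Saturday is Aug 12 2000.
Next Sunday: Aug 13 2000.
Next Monday: Aug 14 2000.
The following Saturday is Aug 19 2000.
Next Sunday: Aug 20 2000.
Next Monday: Aug 21 2000.

Aug 21 2000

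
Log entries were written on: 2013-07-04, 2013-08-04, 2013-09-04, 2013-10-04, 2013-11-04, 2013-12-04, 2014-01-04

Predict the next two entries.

2014-02-04, 2014-03-04

The day-of-month is always 4 (31, 31, 30, 31, 30, 31 days between events).
So this recurs on the 4th of each month.
Next: February 2014 → 2014-02-04.
March 2014: 2014-03-04.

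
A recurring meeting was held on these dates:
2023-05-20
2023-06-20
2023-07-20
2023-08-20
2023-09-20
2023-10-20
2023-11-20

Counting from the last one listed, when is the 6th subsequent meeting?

2024-05-20

Each date is the 20th; the gaps (31, 30, 31, 31, 30, 31) track the month lengths.
The rule is the 20th of each month.
December 2023: 2023-12-20.
January 2024: 2024-01-20.
Next: February 2024 → 2024-02-20.
March 2024: 2024-03-20.
Next: April 2024 → 2024-04-20.
May 2024: 2024-05-20.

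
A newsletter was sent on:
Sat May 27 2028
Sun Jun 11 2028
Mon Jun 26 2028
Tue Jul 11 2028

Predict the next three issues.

Wed Jul 26 2028, Thu Aug 10 2028, Fri Aug 25 2028

Gaps between consecutive events: 15, 15, 15 days — a constant 15-day interval.
Tue Jul 11 2028 + 15 days = Wed Jul 26 2028.
Wed Jul 26 2028 + 15 days = Thu Aug 10 2028.
Thu Aug 10 2028 + 15 days = Fri Aug 25 2028.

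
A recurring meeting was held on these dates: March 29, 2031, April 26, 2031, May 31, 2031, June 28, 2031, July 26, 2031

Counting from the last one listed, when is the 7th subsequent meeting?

February 28, 2032

All Saturdays; the gaps (28, 35, 28, 28) vary with month length.
This is the last Saturday of each month.
August 2031 ends with Saturday August 30, 2031.
Last Saturday of September 2031: September 27, 2031.
Last Saturday of October 2031: October 25, 2031.
Last Saturday of November 2031: November 29, 2031.
Last Saturday of December 2031: December 27, 2031.
January 2032 ends with Saturday January 31, 2032.
February 2032 ends with Saturday February 28, 2032.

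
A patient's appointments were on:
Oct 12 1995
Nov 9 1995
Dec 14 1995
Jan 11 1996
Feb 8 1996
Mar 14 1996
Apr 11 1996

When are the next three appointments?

May 9 1996, Jun 13 1996, Jul 11 1996

Gaps: 28, 35, 28, 28, 35, 28 days — a mix of 28 and 35. Every date is a Thursday.
Each is the 2nd Thursday of its month.
2nd Thursday of May 1996: May 9 1996.
June 1996 — 2nd Thursday is Jun 13 1996.
2nd Thursday of July 1996: Jul 11 1996.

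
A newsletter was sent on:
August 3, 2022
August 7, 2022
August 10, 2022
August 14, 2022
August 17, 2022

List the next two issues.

Every event lands on a Wednesday or Sunday (gaps cycle 4, 3, 4, 3).
So the schedule is: every Wednesday and Sunday.
Next Sunday: August 21, 2022.
The following Wednesday is August 24, 2022.

August 21, 2022; August 24, 2022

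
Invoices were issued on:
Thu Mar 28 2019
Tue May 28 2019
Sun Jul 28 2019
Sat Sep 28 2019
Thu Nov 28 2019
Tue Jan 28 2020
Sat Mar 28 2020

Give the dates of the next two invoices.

The day-of-month is always 28 (61, 61, 62, 61, 61, 60 days between events).
So this recurs on the 28th of every 2 months.
May 2020: Thu May 28 2020.
July 2020: Tue Jul 28 2020.

Thu May 28 2020, Tue Jul 28 2020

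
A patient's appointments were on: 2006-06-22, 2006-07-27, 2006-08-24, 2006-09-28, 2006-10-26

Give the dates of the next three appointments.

2006-11-23, 2006-12-28, 2007-01-25

All dates are Thursdays, 35, 28, 35, 28 days apart.
Specifically, the 4th Thursday of each month.
November 2006 — 4th Thursday is 2006-11-23.
December 2006 — 4th Thursday is 2006-12-28.
4th Thursday of January 2007: 2007-01-25.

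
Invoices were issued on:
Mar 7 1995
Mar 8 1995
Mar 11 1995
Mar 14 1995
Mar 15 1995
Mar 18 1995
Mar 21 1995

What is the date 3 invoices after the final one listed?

Mar 28 1995

Gaps: 1, 3, 3, 1, 3, 3 days — not constant, but cyclic with period 3.
The events fall on every Tuesday, Wednesday and Saturday.
The following Wednesday is Mar 22 1995.
The following Saturday is Mar 25 1995.
Next Tuesday: Mar 28 1995.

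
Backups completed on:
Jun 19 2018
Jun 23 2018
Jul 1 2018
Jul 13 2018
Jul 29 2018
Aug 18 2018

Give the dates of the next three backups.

Sep 11 2018, Oct 9 2018, Nov 10 2018

Intervals are 4, 8, 12, 16, 20 days — an arithmetic progression with common difference 4.
Next gap: 24 days. Aug 18 2018 + 24 days = Sep 11 2018.
Next gap: 28 days. Sep 11 2018 + 28 days = Oct 9 2018.
Next gap: 32 days. Oct 9 2018 + 32 days = Nov 10 2018.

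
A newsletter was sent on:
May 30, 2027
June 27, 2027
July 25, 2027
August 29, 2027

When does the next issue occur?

September 26, 2027

These are Sundays with 28, 28, 35-day gaps.
Each is the final Sunday of its month — May 30, 2027 is past the 28th, so '4th Sunday' doesn't fit.
Last Sunday of September 2027: September 26, 2027.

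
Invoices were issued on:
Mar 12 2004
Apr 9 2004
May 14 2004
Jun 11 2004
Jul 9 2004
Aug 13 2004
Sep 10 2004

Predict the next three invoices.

Gaps: 28, 35, 28, 28, 35, 28 days — a mix of 28 and 35. Every date is a Friday.
Each is the 2nd Friday of its month.
October 2004 — 2nd Friday is Oct 8 2004.
2nd Friday of November 2004: Nov 12 2004.
2nd Friday of December 2004: Dec 10 2004.

Oct 8 2004, Nov 12 2004, Dec 10 2004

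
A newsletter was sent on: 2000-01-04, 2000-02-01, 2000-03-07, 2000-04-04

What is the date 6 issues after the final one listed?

2000-10-03

All dates are Tuesdays, 28, 35, 28 days apart.
Specifically, the 1st Tuesday of each month.
May 2000 — 1st Tuesday is 2000-05-02.
1st Tuesday of June 2000: 2000-06-06.
July 2000 — 1st Tuesday is 2000-07-04.
1st Tuesday of August 2000: 2000-08-01.
September 2000 — 1st Tuesday is 2000-09-05.
1st Tuesday of October 2000: 2000-10-03.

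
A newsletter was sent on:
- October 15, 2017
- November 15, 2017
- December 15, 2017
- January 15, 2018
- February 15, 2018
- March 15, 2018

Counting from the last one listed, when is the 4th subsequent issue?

Gaps: 31, 30, 31, 31, 28 days — not constant. Every event is on the 15th of the month.
Pattern: the 15th of each month.
Next: April 2018 → April 15, 2018.
May 2018: May 15, 2018.
June 2018: June 15, 2018.
July 2018: July 15, 2018.

July 15, 2018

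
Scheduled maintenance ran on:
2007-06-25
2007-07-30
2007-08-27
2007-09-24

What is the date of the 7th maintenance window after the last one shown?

2008-04-28

All Mondays; the gaps (35, 28, 28) vary with month length.
This is the last Monday of each month.
Last Monday of October 2007: 2007-10-29.
November 2007 ends with Monday 2007-11-26.
Last Monday of December 2007: 2007-12-31.
January 2008 ends with Monday 2008-01-28.
Last Monday of February 2008: 2008-02-25.
Last Monday of March 2008: 2008-03-31.
Last Monday of April 2008: 2008-04-28.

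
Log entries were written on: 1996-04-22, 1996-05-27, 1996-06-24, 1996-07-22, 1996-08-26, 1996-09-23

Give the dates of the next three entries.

Gaps: 35, 28, 28, 35, 28 days — a mix of 28 and 35. Every date is a Monday.
Each is the 4th Monday of its month.
October 1996 — 4th Monday is 1996-10-28.
November 1996 — 4th Monday is 1996-11-25.
4th Monday of December 1996: 1996-12-23.

1996-10-28, 1996-11-25, 1996-12-23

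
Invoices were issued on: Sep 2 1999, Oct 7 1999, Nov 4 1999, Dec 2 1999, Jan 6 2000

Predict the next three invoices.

Gaps: 35, 28, 28, 35 days — a mix of 28 and 35. Every date is a Thursday.
Each is the 1st Thursday of its month.
February 2000 — 1st Thursday is Feb 3 2000.
1st Thursday of March 2000: Mar 2 2000.
April 2000 — 1st Thursday is Apr 6 2000.

Feb 3 2000, Mar 2 2000, Apr 6 2000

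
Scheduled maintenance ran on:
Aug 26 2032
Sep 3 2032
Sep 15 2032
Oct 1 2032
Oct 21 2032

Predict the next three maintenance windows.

The spacing grows by 4 each time: 8, 12, 16, 20 days.
Next gap: 24 days. Oct 21 2032 + 24 days = Nov 14 2032.
Next gap: 28 days. Nov 14 2032 + 28 days = Dec 12 2032.
Next gap: 32 days. Dec 12 2032 + 32 days = Jan 13 2033.

Nov 14 2032, Dec 12 2032, Jan 13 2033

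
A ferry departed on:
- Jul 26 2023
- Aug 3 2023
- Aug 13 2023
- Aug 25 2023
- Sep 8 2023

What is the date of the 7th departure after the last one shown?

The spacing grows by 2 each time: 8, 10, 12, 14 days.
Next gap: 16 days. Sep 8 2023 + 16 days = Sep 24 2023.
Next gap: 18 days. Sep 24 2023 + 18 days = Oct 12 2023.
Next gap: 20 days. Oct 12 2023 + 20 days = Nov 1 2023.
Next gap: 22 days. Nov 1 2023 + 22 days = Nov 23 2023.
Next gap: 24 days. Nov 23 2023 + 24 days = Dec 17 2023.
Next gap: 26 days. Dec 17 2023 + 26 days = Jan 12 2024.
Next gap: 28 days. Jan 12 2024 + 28 days = Feb 9 2024.

Feb 9 2024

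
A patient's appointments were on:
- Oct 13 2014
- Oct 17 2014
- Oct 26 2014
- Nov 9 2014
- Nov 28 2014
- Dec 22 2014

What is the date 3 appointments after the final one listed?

Apr 3 2015

The spacing grows by 5 each time: 4, 9, 14, 19, 24 days.
Next gap: 29 days. Dec 22 2014 + 29 days = Jan 20 2015.
Next gap: 34 days. Jan 20 2015 + 34 days = Feb 23 2015.
Next gap: 39 days. Feb 23 2015 + 39 days = Apr 3 2015.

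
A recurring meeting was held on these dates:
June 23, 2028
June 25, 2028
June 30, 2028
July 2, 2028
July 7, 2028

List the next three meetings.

Gaps: 2, 5, 2, 5 days — not constant, but cyclic with period 2.
The events fall on every Friday and Sunday.
Next Sunday: July 9, 2028.
Next Friday: July 14, 2028.
Next Sunday: July 16, 2028.

July 9, 2028; July 14, 2028; July 16, 2028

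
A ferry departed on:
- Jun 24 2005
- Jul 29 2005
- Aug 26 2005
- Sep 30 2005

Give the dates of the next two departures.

These are Fridays with 35, 28, 35-day gaps.
Each is the final Friday of its month — Jul 29 2005 is past the 28th, so '4th Friday' doesn't fit.
October 2005 ends with Friday Oct 28 2005.
November 2005 ends with Friday Nov 25 2005.

Oct 28 2005, Nov 25 2005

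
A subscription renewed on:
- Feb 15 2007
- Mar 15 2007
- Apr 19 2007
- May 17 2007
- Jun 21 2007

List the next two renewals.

These are Thursdays at 28- or 35-day spacing (28, 35, 28, 35).
The pattern: 3rd Thursday of the month.
July 2007 — 3rd Thursday is Jul 19 2007.
3rd Thursday of August 2007: Aug 16 2007.

Jul 19 2007, Aug 16 2007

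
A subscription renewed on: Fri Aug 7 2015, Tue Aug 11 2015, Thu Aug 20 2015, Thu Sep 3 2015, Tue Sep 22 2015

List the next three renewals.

Intervals are 4, 9, 14, 19 days — an arithmetic progression with common difference 5.
Next gap: 24 days. Tue Sep 22 2015 + 24 days = Fri Oct 16 2015.
Next gap: 29 days. Fri Oct 16 2015 + 29 days = Sat Nov 14 2015.
Next gap: 34 days. Sat Nov 14 2015 + 34 days = Fri Dec 18 2015.

Fri Oct 16 2015, Sat Nov 14 2015, Fri Dec 18 2015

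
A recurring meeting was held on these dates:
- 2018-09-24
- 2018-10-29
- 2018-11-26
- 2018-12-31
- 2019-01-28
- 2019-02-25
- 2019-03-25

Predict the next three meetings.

2019-04-29, 2019-05-27, 2019-06-24

These are Mondays with 35, 28, 35, 28, 28, 28-day gaps.
Each is the final Monday of its month — 2018-10-29 is past the 28th, so '4th Monday' doesn't fit.
April 2019 ends with Monday 2019-04-29.
Last Monday of May 2019: 2019-05-27.
June 2019 ends with Monday 2019-06-24.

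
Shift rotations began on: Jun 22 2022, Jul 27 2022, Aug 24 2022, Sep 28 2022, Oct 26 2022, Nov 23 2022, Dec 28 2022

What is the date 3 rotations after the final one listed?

These are Wednesdays at 28- or 35-day spacing (35, 28, 35, 28, 28, 35).
The pattern: 4th Wednesday of the month.
4th Wednesday of January 2023: Jan 25 2023.
4th Wednesday of February 2023: Feb 22 2023.
March 2023 — 4th Wednesday is Mar 22 2023.

Mar 22 2023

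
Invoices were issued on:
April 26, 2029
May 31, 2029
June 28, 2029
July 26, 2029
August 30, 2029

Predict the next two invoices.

These are Thursdays with 35, 28, 28, 35-day gaps.
Each is the final Thursday of its month — May 31, 2029 is past the 28th, so '4th Thursday' doesn't fit.
Last Thursday of September 2029: September 27, 2029.
Last Thursday of October 2029: October 25, 2029.

September 27, 2029; October 25, 2029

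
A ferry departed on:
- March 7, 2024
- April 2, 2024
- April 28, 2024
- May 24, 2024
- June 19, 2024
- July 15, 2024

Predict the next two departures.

Every event comes 26 days after the last (26, 26, 26, 26, 26).
July 15, 2024 + 26 days = August 10, 2024.
August 10, 2024 + 26 days = September 5, 2024.

August 10, 2024; September 5, 2024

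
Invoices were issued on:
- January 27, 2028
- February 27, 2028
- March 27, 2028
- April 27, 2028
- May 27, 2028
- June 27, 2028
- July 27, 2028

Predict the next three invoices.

August 27, 2028; September 27, 2028; October 27, 2028

Gaps: 31, 29, 31, 30, 31, 30 days — not constant. Every event is on the 27th of the month.
Pattern: the 27th of each month.
August 2028: August 27, 2028.
September 2028: September 27, 2028.
October 2028: October 27, 2028.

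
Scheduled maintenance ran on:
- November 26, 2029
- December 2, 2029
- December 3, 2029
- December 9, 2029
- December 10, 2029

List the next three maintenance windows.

December 16, 2029; December 17, 2029; December 23, 2029

Every event lands on a Monday or Sunday (gaps cycle 6, 1, 6, 1).
So the schedule is: every Monday and Sunday.
Next Sunday: December 16, 2029.
The following Monday is December 17, 2029.
The following Sunday is December 23, 2029.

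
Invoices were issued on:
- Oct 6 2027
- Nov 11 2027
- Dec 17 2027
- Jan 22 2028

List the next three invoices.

Feb 27 2028, Apr 3 2028, May 9 2028

Gaps between consecutive events: 36, 36, 36 days — a constant 36-day interval.
Jan 22 2028 + 36 days = Feb 27 2028.
Feb 27 2028 + 36 days = Apr 3 2028.
Apr 3 2028 + 36 days = May 9 2028.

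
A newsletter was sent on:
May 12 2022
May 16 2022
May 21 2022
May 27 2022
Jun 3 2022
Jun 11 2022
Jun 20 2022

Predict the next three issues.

The spacing grows by 1 each time: 4, 5, 6, 7, 8, 9 days.
Next gap: 10 days. Jun 20 2022 + 10 days = Jun 30 2022.
Next gap: 11 days. Jun 30 2022 + 11 days = Jul 11 2022.
Next gap: 12 days. Jul 11 2022 + 12 days = Jul 23 2022.

Jun 30 2022, Jul 11 2022, Jul 23 2022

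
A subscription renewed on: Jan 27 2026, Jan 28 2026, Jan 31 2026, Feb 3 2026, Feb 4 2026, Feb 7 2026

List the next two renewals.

Gaps: 1, 3, 3, 1, 3 days — not constant, but cyclic with period 3.
The events fall on every Tuesday, Wednesday and Saturday.
Next Tuesday: Feb 10 2026.
The following Wednesday is Feb 11 2026.

Feb 10 2026, Feb 11 2026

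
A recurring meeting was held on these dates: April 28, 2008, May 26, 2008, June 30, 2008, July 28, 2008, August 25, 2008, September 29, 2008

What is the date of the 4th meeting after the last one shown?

Every date is a Monday; gaps 28, 35, 28, 28, 35 days.
Each is the last Monday of its month (at least one falls on the 29th or later, ruling out '4th Monday').
Last Monday of October 2008: October 27, 2008.
November 2008 ends with Monday November 24, 2008.
December 2008 ends with Monday December 29, 2008.
Last Monday of January 2009: January 26, 2009.

January 26, 2009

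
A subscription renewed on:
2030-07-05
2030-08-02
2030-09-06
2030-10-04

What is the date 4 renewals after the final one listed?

2031-02-07

Gaps: 28, 35, 28 days — a mix of 28 and 35. Every date is a Friday.
Each is the 1st Friday of its month.
1st Friday of November 2030: 2030-11-01.
December 2030 — 1st Friday is 2030-12-06.
1st Friday of January 2031: 2031-01-03.
1st Friday of February 2031: 2031-02-07.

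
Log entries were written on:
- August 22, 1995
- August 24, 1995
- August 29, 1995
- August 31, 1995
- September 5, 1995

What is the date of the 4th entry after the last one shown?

September 19, 1995

Gaps: 2, 5, 2, 5 days — not constant, but cyclic with period 2.
The events fall on every Tuesday and Thursday.
Next Thursday: September 7, 1995.
The following Tuesday is September 12, 1995.
Next Thursday: September 14, 1995.
The following Tuesday is September 19, 1995.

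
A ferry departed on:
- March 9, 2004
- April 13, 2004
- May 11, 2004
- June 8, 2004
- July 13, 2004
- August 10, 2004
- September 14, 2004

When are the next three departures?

All dates are Tuesdays, 35, 28, 28, 35, 28, 35 days apart.
Specifically, the 2nd Tuesday of each month.
2nd Tuesday of October 2004: October 12, 2004.
2nd Tuesday of November 2004: November 9, 2004.
December 2004 — 2nd Tuesday is December 14, 2004.

October 12, 2004; November 9, 2004; December 14, 2004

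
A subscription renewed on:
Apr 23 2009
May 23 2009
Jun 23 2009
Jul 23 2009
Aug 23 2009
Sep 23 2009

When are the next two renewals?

Oct 23 2009, Nov 23 2009

Gaps: 30, 31, 30, 31, 31 days — not constant. Every event is on the 23rd of the month.
Pattern: the 23rd of each month.
Next: October 2009 → Oct 23 2009.
November 2009: Nov 23 2009.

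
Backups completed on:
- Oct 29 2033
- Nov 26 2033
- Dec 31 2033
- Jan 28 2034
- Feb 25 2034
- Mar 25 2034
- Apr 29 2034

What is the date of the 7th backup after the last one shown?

These are Saturdays with 28, 35, 28, 28, 28, 35-day gaps.
Each is the final Saturday of its month — Oct 29 2033 is past the 28th, so '4th Saturday' doesn't fit.
Last Saturday of May 2034: May 27 2034.
June 2034 ends with Saturday Jun 24 2034.
Last Saturday of July 2034: Jul 29 2034.
Last Saturday of August 2034: Aug 26 2034.
Last Saturday of September 2034: Sep 30 2034.
Last Saturday of October 2034: Oct 28 2034.
November 2034 ends with Saturday Nov 25 2034.

Nov 25 2034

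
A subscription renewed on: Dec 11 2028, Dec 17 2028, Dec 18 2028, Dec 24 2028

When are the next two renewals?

The gap pattern 6, 1, 6 repeats every 2 events.
These are the Mondays and Sundays of each week.
Next Monday: Dec 25 2028.
The following Sunday is Dec 31 2028.

Dec 25 2028, Dec 31 2028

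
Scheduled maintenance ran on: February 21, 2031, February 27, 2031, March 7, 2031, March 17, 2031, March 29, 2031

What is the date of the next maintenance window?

Intervals are 6, 8, 10, 12 days — an arithmetic progression with common difference 2.
Next gap: 14 days. March 29, 2031 + 14 days = April 12, 2031.

April 12, 2031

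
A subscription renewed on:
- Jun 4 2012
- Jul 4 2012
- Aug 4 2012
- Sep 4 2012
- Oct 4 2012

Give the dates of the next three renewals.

Nov 4 2012, Dec 4 2012, Jan 4 2013

The day-of-month is always 4 (30, 31, 31, 30 days between events).
So this recurs on the 4th of each month.
November 2012: Nov 4 2012.
December 2012: Dec 4 2012.
January 2013: Jan 4 2013.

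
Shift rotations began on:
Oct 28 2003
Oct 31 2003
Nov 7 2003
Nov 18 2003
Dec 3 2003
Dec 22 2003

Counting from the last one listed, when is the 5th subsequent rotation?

The spacing grows by 4 each time: 3, 7, 11, 15, 19 days.
Next gap: 23 days. Dec 22 2003 + 23 days = Jan 14 2004.
Next gap: 27 days. Jan 14 2004 + 27 days = Feb 10 2004.
Next gap: 31 days. Feb 10 2004 + 31 days = Mar 12 2004.
Next gap: 35 days. Mar 12 2004 + 35 days = Apr 16 2004.
Next gap: 39 days. Apr 16 2004 + 39 days = May 25 2004.

May 25 2004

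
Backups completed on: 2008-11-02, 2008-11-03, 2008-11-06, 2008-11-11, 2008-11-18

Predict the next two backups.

The spacing grows by 2 each time: 1, 3, 5, 7 days.
Next gap: 9 days. 2008-11-18 + 9 days = 2008-11-27.
Next gap: 11 days. 2008-11-27 + 11 days = 2008-12-08.

2008-11-27, 2008-12-08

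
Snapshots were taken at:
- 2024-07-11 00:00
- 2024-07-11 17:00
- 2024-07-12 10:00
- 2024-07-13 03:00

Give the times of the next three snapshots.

Gaps: 17, 17, 17 hours — each event is 17 hours after the previous one.
2024-07-13 03:00 + 17 h = 2024-07-13 20:00.
2024-07-13 20:00 + 17 h = 2024-07-14 13:00.
2024-07-14 13:00 + 17 h = 2024-07-15 06:00.

2024-07-13 20:00, 2024-07-14 13:00, 2024-07-15 06:00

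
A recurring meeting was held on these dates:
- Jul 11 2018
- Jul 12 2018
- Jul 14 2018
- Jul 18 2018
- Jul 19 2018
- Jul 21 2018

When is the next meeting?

Jul 25 2018

The gap pattern 1, 2, 4, 1, 2 repeats every 3 events.
These are the Wednesdays, Thursdays and Saturdays of each week.
The following Wednesday is Jul 25 2018.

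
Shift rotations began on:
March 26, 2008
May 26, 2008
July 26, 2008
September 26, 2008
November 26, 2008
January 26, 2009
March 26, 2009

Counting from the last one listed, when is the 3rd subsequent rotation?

September 26, 2009

Each date is the 26th; the gaps (61, 61, 62, 61, 61, 59) track the month lengths.
The rule is the 26th of every 2 months.
Next: May 2009 → May 26, 2009.
July 2009: July 26, 2009.
September 2009: September 26, 2009.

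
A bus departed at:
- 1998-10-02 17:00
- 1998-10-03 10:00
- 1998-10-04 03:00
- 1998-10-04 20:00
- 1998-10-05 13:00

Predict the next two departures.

1998-10-06 06:00, 1998-10-06 23:00

The interval is a steady 17 hours (17, 17, 17, 17).
1998-10-05 13:00 + 17 h = 1998-10-06 06:00.
1998-10-06 06:00 + 17 h = 1998-10-06 23:00.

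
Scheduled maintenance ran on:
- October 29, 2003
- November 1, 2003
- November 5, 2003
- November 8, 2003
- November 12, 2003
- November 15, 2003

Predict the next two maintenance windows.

Every event lands on a Wednesday or Saturday (gaps cycle 3, 4, 3, 4, 3).
So the schedule is: every Wednesday and Saturday.
The following Wednesday is November 19, 2003.
The following Saturday is November 22, 2003.

November 19, 2003; November 22, 2003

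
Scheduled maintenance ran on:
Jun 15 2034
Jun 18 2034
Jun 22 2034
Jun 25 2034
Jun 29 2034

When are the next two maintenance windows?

The gap pattern 3, 4, 3, 4 repeats every 2 events.
These are the Thursdays and Sundays of each week.
Next Sunday: Jul 2 2034.
The following Thursday is Jul 6 2034.

Jul 2 2034, Jul 6 2034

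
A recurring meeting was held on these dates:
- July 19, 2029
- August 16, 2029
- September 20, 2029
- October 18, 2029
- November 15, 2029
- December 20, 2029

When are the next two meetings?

January 17, 2030; February 21, 2030

Gaps: 28, 35, 28, 28, 35 days — a mix of 28 and 35. Every date is a Thursday.
Each is the 3rd Thursday of its month.
3rd Thursday of January 2030: January 17, 2030.
3rd Thursday of February 2030: February 21, 2030.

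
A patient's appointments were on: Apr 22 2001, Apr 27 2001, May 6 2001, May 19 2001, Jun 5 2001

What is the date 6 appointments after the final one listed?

Dec 8 2001

Gaps: 5, 9, 13, 17 days — each gap is 4 larger than the previous one.
Next gap: 21 days. Jun 5 2001 + 21 days = Jun 26 2001.
Next gap: 25 days. Jun 26 2001 + 25 days = Jul 21 2001.
Next gap: 29 days. Jul 21 2001 + 29 days = Aug 19 2001.
Next gap: 33 days. Aug 19 2001 + 33 days = Sep 21 2001.
Next gap: 37 days. Sep 21 2001 + 37 days = Oct 28 2001.
Next gap: 41 days. Oct 28 2001 + 41 days = Dec 8 2001.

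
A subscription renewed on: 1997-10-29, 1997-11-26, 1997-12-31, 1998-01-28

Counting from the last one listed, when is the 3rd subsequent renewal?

1998-04-29

These are Wednesdays with 28, 35, 28-day gaps.
Each is the final Wednesday of its month — 1997-10-29 is past the 28th, so '4th Wednesday' doesn't fit.
February 1998 ends with Wednesday 1998-02-25.
March 1998 ends with Wednesday 1998-03-25.
Last Wednesday of April 1998: 1998-04-29.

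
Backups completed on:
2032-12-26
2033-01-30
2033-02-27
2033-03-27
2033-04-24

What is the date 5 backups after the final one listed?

All Sundays; the gaps (35, 28, 28, 28) vary with month length.
This is the last Sunday of each month.
Last Sunday of May 2033: 2033-05-29.
June 2033 ends with Sunday 2033-06-26.
July 2033 ends with Sunday 2033-07-31.
Last Sunday of August 2033: 2033-08-28.
Last Sunday of September 2033: 2033-09-25.

2033-09-25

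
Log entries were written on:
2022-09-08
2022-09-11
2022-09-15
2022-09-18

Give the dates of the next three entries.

Every event lands on a Thursday or Sunday (gaps cycle 3, 4, 3).
So the schedule is: every Thursday and Sunday.
Next Thursday: 2022-09-22.
Next Sunday: 2022-09-25.
Next Thursday: 2022-09-29.

2022-09-22, 2022-09-25, 2022-09-29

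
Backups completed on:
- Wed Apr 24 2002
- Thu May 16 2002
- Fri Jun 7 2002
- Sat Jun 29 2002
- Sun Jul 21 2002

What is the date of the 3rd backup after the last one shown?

Wed Sep 25 2002

Gaps between consecutive events: 22, 22, 22, 22 days — a constant 22-day interval.
Sun Jul 21 2002 + 22 days = Mon Aug 12 2002.
Mon Aug 12 2002 + 22 days = Tue Sep 3 2002.
Tue Sep 3 2002 + 22 days = Wed Sep 25 2002.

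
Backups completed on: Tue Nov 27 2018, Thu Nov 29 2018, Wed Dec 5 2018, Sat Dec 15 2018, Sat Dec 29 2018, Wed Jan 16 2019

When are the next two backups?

Thu Feb 7 2019, Tue Mar 5 2019

Gaps: 2, 6, 10, 14, 18 days — each gap is 4 larger than the previous one.
Next gap: 22 days. Wed Jan 16 2019 + 22 days = Thu Feb 7 2019.
Next gap: 26 days. Thu Feb 7 2019 + 26 days = Tue Mar 5 2019.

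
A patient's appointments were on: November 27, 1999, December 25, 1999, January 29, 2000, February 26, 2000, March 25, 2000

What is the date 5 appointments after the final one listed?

August 26, 2000

All Saturdays; the gaps (28, 35, 28, 28) vary with month length.
This is the last Saturday of each month.
April 2000 ends with Saturday April 29, 2000.
Last Saturday of May 2000: May 27, 2000.
Last Saturday of June 2000: June 24, 2000.
Last Saturday of July 2000: July 29, 2000.
August 2000 ends with Saturday August 26, 2000.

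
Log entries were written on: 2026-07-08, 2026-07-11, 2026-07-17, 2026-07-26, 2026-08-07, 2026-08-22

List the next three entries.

2026-09-09, 2026-09-30, 2026-10-24

The spacing grows by 3 each time: 3, 6, 9, 12, 15 days.
Next gap: 18 days. 2026-08-22 + 18 days = 2026-09-09.
Next gap: 21 days. 2026-09-09 + 21 days = 2026-09-30.
Next gap: 24 days. 2026-09-30 + 24 days = 2026-10-24.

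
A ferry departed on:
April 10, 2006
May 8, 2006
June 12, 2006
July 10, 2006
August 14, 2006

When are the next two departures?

September 11, 2006; October 9, 2006

All dates are Mondays, 28, 35, 28, 35 days apart.
Specifically, the 2nd Monday of each month.
September 2006 — 2nd Monday is September 11, 2006.
2nd Monday of October 2006: October 9, 2006.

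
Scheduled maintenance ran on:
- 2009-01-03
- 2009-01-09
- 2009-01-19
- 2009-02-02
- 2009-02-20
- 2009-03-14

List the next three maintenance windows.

2009-04-09, 2009-05-09, 2009-06-12

Gaps: 6, 10, 14, 18, 22 days — each gap is 4 larger than the previous one.
Next gap: 26 days. 2009-03-14 + 26 days = 2009-04-09.
Next gap: 30 days. 2009-04-09 + 30 days = 2009-05-09.
Next gap: 34 days. 2009-05-09 + 34 days = 2009-06-12.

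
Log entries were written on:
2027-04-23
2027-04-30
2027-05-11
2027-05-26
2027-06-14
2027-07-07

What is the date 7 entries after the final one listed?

The spacing grows by 4 each time: 7, 11, 15, 19, 23 days.
Next gap: 27 days. 2027-07-07 + 27 days = 2027-08-03.
Next gap: 31 days. 2027-08-03 + 31 days = 2027-09-03.
Next gap: 35 days. 2027-09-03 + 35 days = 2027-10-08.
Next gap: 39 days. 2027-10-08 + 39 days = 2027-11-16.
Next gap: 43 days. 2027-11-16 + 43 days = 2027-12-29.
Next gap: 47 days. 2027-12-29 + 47 days = 2028-02-14.
Next gap: 51 days. 2028-02-14 + 51 days = 2028-04-05.

2028-04-05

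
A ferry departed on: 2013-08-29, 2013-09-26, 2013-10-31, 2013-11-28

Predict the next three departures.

2013-12-26, 2014-01-30, 2014-02-27

Every date is a Thursday; gaps 28, 35, 28 days.
Each is the last Thursday of its month (at least one falls on the 29th or later, ruling out '4th Thursday').
December 2013 ends with Thursday 2013-12-26.
Last Thursday of January 2014: 2014-01-30.
February 2014 ends with Thursday 2014-02-27.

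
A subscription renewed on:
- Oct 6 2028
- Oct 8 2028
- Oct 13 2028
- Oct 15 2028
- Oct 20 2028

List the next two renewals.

Oct 22 2028, Oct 27 2028

The gap pattern 2, 5, 2, 5 repeats every 2 events.
These are the Fridays and Sundays of each week.
The following Sunday is Oct 22 2028.
The following Friday is Oct 27 2028.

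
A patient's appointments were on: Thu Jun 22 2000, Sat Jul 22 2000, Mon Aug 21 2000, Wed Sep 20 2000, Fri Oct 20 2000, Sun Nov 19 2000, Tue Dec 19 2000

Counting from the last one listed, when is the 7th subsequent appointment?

Every event comes 30 days after the last (30, 30, 30, 30, 30, 30).
Tue Dec 19 2000 + 30 days = Thu Jan 18 2001.
Thu Jan 18 2001 + 30 days = Sat Feb 17 2001.
Sat Feb 17 2001 + 30 days = Mon Mar 19 2001.
Mon Mar 19 2001 + 30 days = Wed Apr 18 2001.
Wed Apr 18 2001 + 30 days = Fri May 18 2001.
Fri May 18 2001 + 30 days = Sun Jun 17 2001.
Sun Jun 17 2001 + 30 days = Tue Jul 17 2001.

Tue Jul 17 2001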